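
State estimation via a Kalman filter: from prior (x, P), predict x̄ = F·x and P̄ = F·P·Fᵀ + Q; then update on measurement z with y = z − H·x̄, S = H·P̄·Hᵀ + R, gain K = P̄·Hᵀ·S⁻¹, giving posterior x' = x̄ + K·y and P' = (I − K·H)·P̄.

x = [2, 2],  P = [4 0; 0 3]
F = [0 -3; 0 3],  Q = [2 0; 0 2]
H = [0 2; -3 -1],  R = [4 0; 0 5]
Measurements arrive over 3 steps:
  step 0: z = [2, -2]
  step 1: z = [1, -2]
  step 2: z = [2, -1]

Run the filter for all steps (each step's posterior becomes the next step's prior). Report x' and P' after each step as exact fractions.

step 0: x̄ = F·x = [-6, 6]
step 0: P̄ = F·P·Fᵀ + Q = [29 -27; -27 29]
step 0: y = z − H·x̄ = [-10, -14]
step 0: S = H·P̄·Hᵀ + R = [120 104; 104 133]
step 0: K = P̄·Hᵀ·S⁻¹ = [-471/2572 -198/643; 1153/2572 26/643]
step 0: x' = x̄ + K·y = [183/1286, 1223/1286]
step 0: P' = (I − K·H)·P̄ = [817/1286 -471/1286; -471/1286 1153/1286]
step 1: x̄ = F·x = [-3669/1286, 3669/1286]
step 1: P̄ = F·P·Fᵀ + Q = [12949/1286 -10377/1286; -10377/1286 12949/1286]
step 1: y = z − H·x̄ = [-3026/643, -4955/643]
step 1: S = H·P̄·Hᵀ + R = [28470/643 18182/643; 18182/643 36829/643]
step 1: K = P̄·Hᵀ·S⁻¹ = [-191841/1116542 -168426/558271; 484613/1116542 18182/558271]
step 1: x' = x̄ + K·y = [44727/159506, 89241/159506]
step 1: P' = (I − K·H)·P̄ = [344657/558271 -191841/558271; -191841/558271 484613/558271]
step 2: x̄ = F·x = [-267723/159506, 267723/159506]
step 2: P̄ = F·P·Fᵀ + Q = [5478059/558271 -4361517/558271; -4361517/558271 5478059/558271]
step 2: y = z − H·x̄ = [-108217/79753, -347476/79753]
step 2: S = H·P̄·Hᵀ + R = [24145320/558271 15212984/558271; 15212984/558271 31402843/558271]
step 2: K = P̄·Hᵀ·S⁻¹ = [-80845041/471811012 -35555058/117952753; 204502663/471811012 3803246/117952753]
step 2: x' = x̄ + K·y = [-62573253/471811012, 448140111/471811012]
step 2: P' = (I − K·H)·P̄ = [145465207/235905506 -80845041/235905506; -80845041/235905506 204502663/235905506]

step 0: x' = [183/1286, 1223/1286], P' = [817/1286 -471/1286; -471/1286 1153/1286]
step 1: x' = [44727/159506, 89241/159506], P' = [344657/558271 -191841/558271; -191841/558271 484613/558271]
step 2: x' = [-62573253/471811012, 448140111/471811012], P' = [145465207/235905506 -80845041/235905506; -80845041/235905506 204502663/235905506]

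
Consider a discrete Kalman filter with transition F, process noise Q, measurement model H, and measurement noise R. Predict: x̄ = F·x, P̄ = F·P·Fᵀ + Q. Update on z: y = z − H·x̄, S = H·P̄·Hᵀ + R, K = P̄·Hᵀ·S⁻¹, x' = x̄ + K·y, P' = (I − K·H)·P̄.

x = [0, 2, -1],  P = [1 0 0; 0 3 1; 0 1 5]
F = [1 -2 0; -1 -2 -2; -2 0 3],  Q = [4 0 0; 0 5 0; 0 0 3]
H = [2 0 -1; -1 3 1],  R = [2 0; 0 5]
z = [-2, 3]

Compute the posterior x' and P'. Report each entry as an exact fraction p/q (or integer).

x̄ = F·x = [-4, -2, -3]
P̄ = F·P·Fᵀ + Q = [17 15 -8; 15 46 -34; -8 -34 52]
y = z − H·x̄ = [3, 8]
S = H·P̄·Hᵀ + R = [154 82; 82 210]
K = P̄·Hᵀ·S⁻¹ = [1795/6404 -91/6404; 3071/12808 4229/12808; -2709/6404 -223/6404]
x' = x̄ + K·y = [-20959/6404, 17429/12808, -29123/6404]
P' = (I − K·H)·P̄ = [17649/3202 -10721/6404 33503/3202; -10721/6404 16243/12808 -24513/6404; 33503/3202 -24513/6404 69715/3202]

x' = [-20959/6404, 17429/12808, -29123/6404]
P' = [17649/3202 -10721/6404 33503/3202; -10721/6404 16243/12808 -24513/6404; 33503/3202 -24513/6404 69715/3202]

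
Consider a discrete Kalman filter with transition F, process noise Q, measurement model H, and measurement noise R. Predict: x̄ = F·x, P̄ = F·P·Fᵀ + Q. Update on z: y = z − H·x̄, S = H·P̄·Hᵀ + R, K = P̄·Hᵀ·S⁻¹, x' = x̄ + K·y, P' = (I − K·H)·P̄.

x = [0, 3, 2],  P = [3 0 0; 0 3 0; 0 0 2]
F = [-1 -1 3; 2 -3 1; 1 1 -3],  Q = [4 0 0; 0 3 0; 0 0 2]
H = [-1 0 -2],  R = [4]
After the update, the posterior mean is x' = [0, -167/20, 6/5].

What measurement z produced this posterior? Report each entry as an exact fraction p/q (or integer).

x̄ = F·x = [3, -7, -3]
P̄ = F·P·Fᵀ + Q = [28 9 -24; 9 44 -9; -24 -9 26]
S = H·P̄·Hᵀ + R = [40]
K = P̄·Hᵀ·S⁻¹ = [1/2; 9/40; -7/10]
x' − x̄ = [-3, -27/20, 21/5] = K·y
y = (KᵀK)⁻¹·Kᵀ·(x' − x̄) = [-6]
z = y + H·x̄ = [-6] + [3] = [-3]

z = [-3]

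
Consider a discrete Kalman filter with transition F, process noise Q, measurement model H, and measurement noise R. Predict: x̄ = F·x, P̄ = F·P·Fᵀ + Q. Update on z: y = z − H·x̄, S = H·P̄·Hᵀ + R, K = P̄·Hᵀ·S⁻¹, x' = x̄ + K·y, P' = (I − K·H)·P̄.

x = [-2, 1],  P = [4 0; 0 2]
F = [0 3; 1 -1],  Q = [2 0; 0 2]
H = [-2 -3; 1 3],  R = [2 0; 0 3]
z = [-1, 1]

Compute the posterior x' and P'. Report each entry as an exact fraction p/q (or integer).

x' = [683/737, -153/737]
P' = [2850/737 -1506/737; -1506/737 892/737]

x̄ = F·x = [3, -3]
P̄ = F·P·Fᵀ + Q = [20 -6; -6 8]
y = z − H·x̄ = [-4, 7]
S = H·P̄·Hᵀ + R = [82 -58; -58 59]
K = P̄·Hᵀ·S⁻¹ = [-591/737 -556/737; 168/737 390/737]
x' = x̄ + K·y = [683/737, -153/737]
P' = (I − K·H)·P̄ = [2850/737 -1506/737; -1506/737 892/737]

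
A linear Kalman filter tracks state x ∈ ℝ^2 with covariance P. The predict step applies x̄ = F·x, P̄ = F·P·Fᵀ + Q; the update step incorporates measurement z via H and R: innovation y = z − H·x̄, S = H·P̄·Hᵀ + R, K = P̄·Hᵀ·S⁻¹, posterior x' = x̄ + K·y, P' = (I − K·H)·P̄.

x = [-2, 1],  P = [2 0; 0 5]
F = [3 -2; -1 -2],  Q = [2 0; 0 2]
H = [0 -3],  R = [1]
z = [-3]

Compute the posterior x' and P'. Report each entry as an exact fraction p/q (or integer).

x' = [-230/31, 216/217]
P' = [988/31 2/31; 2/31 24/217]

x̄ = F·x = [-8, 0]
P̄ = F·P·Fᵀ + Q = [40 14; 14 24]
y = z − H·x̄ = [-3]
S = H·P̄·Hᵀ + R = [217]
K = P̄·Hᵀ·S⁻¹ = [-6/31; -72/217]
x' = x̄ + K·y = [-230/31, 216/217]
P' = (I − K·H)·P̄ = [988/31 2/31; 2/31 24/217]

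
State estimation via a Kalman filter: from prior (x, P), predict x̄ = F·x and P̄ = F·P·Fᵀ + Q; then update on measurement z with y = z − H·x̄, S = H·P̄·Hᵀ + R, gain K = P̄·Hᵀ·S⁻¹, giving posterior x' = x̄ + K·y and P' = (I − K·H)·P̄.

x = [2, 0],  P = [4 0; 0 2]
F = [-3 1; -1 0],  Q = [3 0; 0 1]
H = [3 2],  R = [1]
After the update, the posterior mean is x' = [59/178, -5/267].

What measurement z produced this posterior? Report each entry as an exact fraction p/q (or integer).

x̄ = F·x = [-6, -2]
P̄ = F·P·Fᵀ + Q = [41 12; 12 5]
S = H·P̄·Hᵀ + R = [534]
K = P̄·Hᵀ·S⁻¹ = [49/178; 23/267]
x' − x̄ = [1127/178, 529/267] = K·y
y = (KᵀK)⁻¹·Kᵀ·(x' − x̄) = [23]
z = y + H·x̄ = [23] + [-22] = [1]

z = [1]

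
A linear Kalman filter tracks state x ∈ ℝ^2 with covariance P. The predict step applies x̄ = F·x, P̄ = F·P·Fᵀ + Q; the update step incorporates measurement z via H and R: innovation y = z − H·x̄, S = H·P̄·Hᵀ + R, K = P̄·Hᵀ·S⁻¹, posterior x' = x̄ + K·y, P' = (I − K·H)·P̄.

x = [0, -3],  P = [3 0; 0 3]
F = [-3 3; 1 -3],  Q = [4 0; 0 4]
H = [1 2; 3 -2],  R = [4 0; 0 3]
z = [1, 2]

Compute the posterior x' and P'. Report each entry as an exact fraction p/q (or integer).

x̄ = F·x = [-9, 9]
P̄ = F·P·Fᵀ + Q = [58 -36; -36 34]
y = z − H·x̄ = [-8, 47]
S = H·P̄·Hᵀ + R = [54 -106; -106 1093]
K = P̄·Hᵀ·S⁻¹ = [5387/23893 5900/23893; 8160/23893 -3056/23893]
x' = x̄ + K·y = [19167/23893, 6125/23893]
P' = (I − K·H)·P̄ = [9812/23893 5868/23893; 5868/23893 13386/23893]

x' = [19167/23893, 6125/23893]
P' = [9812/23893 5868/23893; 5868/23893 13386/23893]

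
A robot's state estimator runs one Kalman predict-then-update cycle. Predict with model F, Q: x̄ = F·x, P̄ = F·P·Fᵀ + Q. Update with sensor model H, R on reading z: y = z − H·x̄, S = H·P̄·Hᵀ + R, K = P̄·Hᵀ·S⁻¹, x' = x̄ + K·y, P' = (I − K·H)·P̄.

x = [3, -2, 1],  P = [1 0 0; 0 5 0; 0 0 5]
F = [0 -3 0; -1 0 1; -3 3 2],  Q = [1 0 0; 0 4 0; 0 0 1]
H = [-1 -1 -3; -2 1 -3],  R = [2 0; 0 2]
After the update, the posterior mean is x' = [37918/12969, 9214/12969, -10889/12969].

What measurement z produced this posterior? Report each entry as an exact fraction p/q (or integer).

z = [-1, -3]

x̄ = F·x = [6, -2, -13]
P̄ = F·P·Fᵀ + Q = [46 0 -45; 0 10 13; -45 13 75]
S = H·P̄·Hᵀ + R = [541 352; 352 253]
K = P̄·Hᵀ·S⁻¹ = [671/1179 -8065/12969; -199/1179 1559/12969; -535/1179 1934/12969]
x' − x̄ = [-39896/12969, 35152/12969, 157708/12969] = K·y
y = (KᵀK)⁻¹·Kᵀ·(x' − x̄) = [-36, -28]
z = y + H·x̄ = [-36, -28] + [35, 25] = [-1, -3]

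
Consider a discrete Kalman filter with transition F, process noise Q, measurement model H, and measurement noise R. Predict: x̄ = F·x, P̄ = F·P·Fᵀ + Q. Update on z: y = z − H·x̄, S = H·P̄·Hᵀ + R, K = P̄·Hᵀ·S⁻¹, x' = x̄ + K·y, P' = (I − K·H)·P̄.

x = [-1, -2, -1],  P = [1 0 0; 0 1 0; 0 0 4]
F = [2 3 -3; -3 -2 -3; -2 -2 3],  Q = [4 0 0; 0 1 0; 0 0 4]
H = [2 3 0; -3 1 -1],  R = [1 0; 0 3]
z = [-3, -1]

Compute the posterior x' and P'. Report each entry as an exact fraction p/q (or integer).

x̄ = F·x = [-5, 10, 3]
P̄ = F·P·Fᵀ + Q = [53 24 -46; 24 50 -26; -46 -26 48]
y = z − H·x̄ = [-23, -23]
S = H·P̄·Hᵀ + R = [951 -166; -166 210]
K = P̄·Hᵀ·S⁻¹ = [11303/86077 -55091/172154; 21122/86077 18336/86077; -12538/86077 16322/86077]
x' = x̄ + K·y = [-113615/172154, -46764/86077, 171199/86077]
P' = (I − K·H)·P̄ = [197195/172154 -61964/86077 -275120/86077; -61964/86077 48350/86077 179234/86077; -275120/86077 179234/86077 955628/86077]

x' = [-113615/172154, -46764/86077, 171199/86077]
P' = [197195/172154 -61964/86077 -275120/86077; -61964/86077 48350/86077 179234/86077; -275120/86077 179234/86077 955628/86077]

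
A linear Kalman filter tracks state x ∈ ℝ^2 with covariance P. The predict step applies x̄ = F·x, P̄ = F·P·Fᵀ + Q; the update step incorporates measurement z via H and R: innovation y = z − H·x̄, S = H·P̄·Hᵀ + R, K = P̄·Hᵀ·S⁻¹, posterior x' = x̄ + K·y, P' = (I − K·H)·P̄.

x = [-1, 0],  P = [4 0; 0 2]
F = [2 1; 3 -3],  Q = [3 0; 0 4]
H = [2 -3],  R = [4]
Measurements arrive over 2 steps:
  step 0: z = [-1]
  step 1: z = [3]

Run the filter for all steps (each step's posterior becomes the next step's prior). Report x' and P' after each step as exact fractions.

step 0: x' = [-358/197, -177/197], P' = [4065/197 2718/197; 2718/197 1904/197]
step 1: x' = [-91049/43273, -102975/43273], P' = [2618051/43273 1708458/43273; 1708458/43273 1133248/43273]

step 0: x̄ = F·x = [-2, -3]
step 0: P̄ = F·P·Fᵀ + Q = [21 18; 18 58]
step 0: y = z − H·x̄ = [-6]
step 0: S = H·P̄·Hᵀ + R = [394]
step 0: K = P̄·Hᵀ·S⁻¹ = [-6/197; -69/197]
step 0: x' = x̄ + K·y = [-358/197, -177/197]
step 0: P' = (I − K·H)·P̄ = [4065/197 2718/197; 2718/197 1904/197]
step 1: x̄ = F·x = [-893/197, -543/197]
step 1: P̄ = F·P·Fᵀ + Q = [29627/197 10524/197; 10524/197 5585/197]
step 1: y = z − H·x̄ = [748/197]
step 1: S = H·P̄·Hᵀ + R = [43273/197]
step 1: K = P̄·Hᵀ·S⁻¹ = [27682/43273; 4293/43273]
step 1: x' = x̄ + K·y = [-91049/43273, -102975/43273]
step 1: P' = (I − K·H)·P̄ = [2618051/43273 1708458/43273; 1708458/43273 1133248/43273]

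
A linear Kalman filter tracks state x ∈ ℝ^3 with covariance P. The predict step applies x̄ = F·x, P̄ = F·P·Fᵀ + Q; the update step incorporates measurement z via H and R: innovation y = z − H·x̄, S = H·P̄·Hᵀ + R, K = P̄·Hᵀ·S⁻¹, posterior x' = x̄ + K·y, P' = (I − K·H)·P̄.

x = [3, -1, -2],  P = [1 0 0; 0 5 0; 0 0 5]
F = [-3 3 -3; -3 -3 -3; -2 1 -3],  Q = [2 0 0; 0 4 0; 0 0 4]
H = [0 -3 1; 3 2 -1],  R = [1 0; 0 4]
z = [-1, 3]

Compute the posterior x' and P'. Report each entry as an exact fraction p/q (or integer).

x' = [690846/588629, 964460/588629, 2297171/588629]
P' = [397498/588629 214236/588629 776442/588629; 214236/588629 634776/588629 1719368/588629; 776442/588629 1719368/588629 5190902/588629]

x̄ = F·x = [-6, 0, -1]
P̄ = F·P·Fᵀ + Q = [101 9 66; 9 103 36; 66 36 58]
y = z − H·x̄ = [0, 20]
S = H·P̄·Hᵀ + R = [770 -379; -379 951]
K = P̄·Hᵀ·S⁻¹ = [133734/588629 211131/588629; -184960/588629 48223/588629; 32798/588629 144290/588629]
x' = x̄ + K·y = [690846/588629, 964460/588629, 2297171/588629]
P' = (I − K·H)·P̄ = [397498/588629 214236/588629 776442/588629; 214236/588629 634776/588629 1719368/588629; 776442/588629 1719368/588629 5190902/588629]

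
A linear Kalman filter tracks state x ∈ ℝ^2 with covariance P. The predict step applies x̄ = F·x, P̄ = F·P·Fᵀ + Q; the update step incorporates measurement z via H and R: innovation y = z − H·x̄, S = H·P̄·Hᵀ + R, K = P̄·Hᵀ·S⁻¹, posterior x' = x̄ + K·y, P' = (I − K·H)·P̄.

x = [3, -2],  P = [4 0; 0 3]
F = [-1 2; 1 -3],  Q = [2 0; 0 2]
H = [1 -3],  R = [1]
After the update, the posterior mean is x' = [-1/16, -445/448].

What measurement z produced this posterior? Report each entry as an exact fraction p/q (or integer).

z = [3]

x̄ = F·x = [-7, 9]
P̄ = F·P·Fᵀ + Q = [18 -22; -22 33]
S = H·P̄·Hᵀ + R = [448]
K = P̄·Hᵀ·S⁻¹ = [3/16; -121/448]
x' − x̄ = [111/16, -4477/448] = K·y
y = (KᵀK)⁻¹·Kᵀ·(x' − x̄) = [37]
z = y + H·x̄ = [37] + [-34] = [3]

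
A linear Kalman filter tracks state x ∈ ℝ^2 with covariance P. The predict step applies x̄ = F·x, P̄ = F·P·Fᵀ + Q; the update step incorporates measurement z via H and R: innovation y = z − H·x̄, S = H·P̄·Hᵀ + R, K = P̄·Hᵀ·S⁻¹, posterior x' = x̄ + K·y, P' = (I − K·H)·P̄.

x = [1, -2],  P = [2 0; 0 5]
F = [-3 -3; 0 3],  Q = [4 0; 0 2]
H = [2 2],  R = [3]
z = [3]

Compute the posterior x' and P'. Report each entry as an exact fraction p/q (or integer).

x̄ = F·x = [3, -6]
P̄ = F·P·Fᵀ + Q = [67 -45; -45 47]
y = z − H·x̄ = [9]
S = H·P̄·Hᵀ + R = [99]
K = P̄·Hᵀ·S⁻¹ = [4/9; 4/99]
x' = x̄ + K·y = [7, -62/11]
P' = (I − K·H)·P̄ = [427/9 -421/9; -421/9 4637/99]

x' = [7, -62/11]
P' = [427/9 -421/9; -421/9 4637/99]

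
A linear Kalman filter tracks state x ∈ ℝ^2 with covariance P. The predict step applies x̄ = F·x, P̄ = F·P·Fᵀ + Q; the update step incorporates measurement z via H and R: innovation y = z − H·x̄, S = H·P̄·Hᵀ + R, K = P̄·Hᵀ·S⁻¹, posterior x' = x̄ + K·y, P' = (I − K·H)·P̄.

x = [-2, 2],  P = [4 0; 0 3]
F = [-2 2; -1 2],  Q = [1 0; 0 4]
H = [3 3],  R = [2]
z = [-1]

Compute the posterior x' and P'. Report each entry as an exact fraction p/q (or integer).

x' = [103/803, -342/803]
P' = [1678/803 -1580/803; -1580/803 1660/803]

x̄ = F·x = [8, 6]
P̄ = F·P·Fᵀ + Q = [29 20; 20 20]
y = z − H·x̄ = [-43]
S = H·P̄·Hᵀ + R = [803]
K = P̄·Hᵀ·S⁻¹ = [147/803; 120/803]
x' = x̄ + K·y = [103/803, -342/803]
P' = (I − K·H)·P̄ = [1678/803 -1580/803; -1580/803 1660/803]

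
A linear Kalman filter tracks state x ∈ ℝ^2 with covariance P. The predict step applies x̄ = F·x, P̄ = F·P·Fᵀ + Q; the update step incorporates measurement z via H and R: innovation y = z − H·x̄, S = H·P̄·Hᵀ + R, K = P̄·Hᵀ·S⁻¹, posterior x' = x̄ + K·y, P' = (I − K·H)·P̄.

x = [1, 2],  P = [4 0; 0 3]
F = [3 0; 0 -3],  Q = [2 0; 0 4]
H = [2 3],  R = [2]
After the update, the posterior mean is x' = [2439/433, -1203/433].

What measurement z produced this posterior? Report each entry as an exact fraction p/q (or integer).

x̄ = F·x = [3, -6]
P̄ = F·P·Fᵀ + Q = [38 0; 0 31]
S = H·P̄·Hᵀ + R = [433]
K = P̄·Hᵀ·S⁻¹ = [76/433; 93/433]
x' − x̄ = [1140/433, 1395/433] = K·y
y = (KᵀK)⁻¹·Kᵀ·(x' − x̄) = [15]
z = y + H·x̄ = [15] + [-12] = [3]

z = [3]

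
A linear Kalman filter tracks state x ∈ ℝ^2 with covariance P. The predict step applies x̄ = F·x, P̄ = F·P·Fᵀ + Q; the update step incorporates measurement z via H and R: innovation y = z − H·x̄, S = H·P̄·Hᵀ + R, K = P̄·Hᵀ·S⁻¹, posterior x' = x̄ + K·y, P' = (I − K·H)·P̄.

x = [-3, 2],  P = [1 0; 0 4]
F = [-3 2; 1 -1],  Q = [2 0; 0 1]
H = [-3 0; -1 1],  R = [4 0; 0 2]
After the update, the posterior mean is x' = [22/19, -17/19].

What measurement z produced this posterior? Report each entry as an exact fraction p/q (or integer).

x̄ = F·x = [13, -5]
P̄ = F·P·Fᵀ + Q = [27 -11; -11 6]
S = H·P̄·Hᵀ + R = [247 114; 114 57]
K = P̄·Hᵀ·S⁻¹ = [-5/19 -8/57; -1/19 23/57]
x' − x̄ = [-225/19, 78/19] = K·y
y = (KᵀK)⁻¹·Kᵀ·(x' − x̄) = [37, 15]
z = y + H·x̄ = [37, 15] + [-39, -18] = [-2, -3]

z = [-2, -3]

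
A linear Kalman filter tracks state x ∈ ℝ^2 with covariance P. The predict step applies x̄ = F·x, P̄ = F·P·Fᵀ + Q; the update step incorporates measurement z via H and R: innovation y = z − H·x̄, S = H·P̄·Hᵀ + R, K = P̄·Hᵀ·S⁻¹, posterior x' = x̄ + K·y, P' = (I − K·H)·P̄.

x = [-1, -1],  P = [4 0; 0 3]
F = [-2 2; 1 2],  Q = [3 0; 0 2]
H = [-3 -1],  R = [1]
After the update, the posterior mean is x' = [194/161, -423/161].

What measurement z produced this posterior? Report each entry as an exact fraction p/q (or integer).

x̄ = F·x = [0, -3]
P̄ = F·P·Fᵀ + Q = [31 4; 4 18]
S = H·P̄·Hᵀ + R = [322]
K = P̄·Hᵀ·S⁻¹ = [-97/322; -15/161]
x' − x̄ = [194/161, 60/161] = K·y
y = (KᵀK)⁻¹·Kᵀ·(x' − x̄) = [-4]
z = y + H·x̄ = [-4] + [3] = [-1]

z = [-1]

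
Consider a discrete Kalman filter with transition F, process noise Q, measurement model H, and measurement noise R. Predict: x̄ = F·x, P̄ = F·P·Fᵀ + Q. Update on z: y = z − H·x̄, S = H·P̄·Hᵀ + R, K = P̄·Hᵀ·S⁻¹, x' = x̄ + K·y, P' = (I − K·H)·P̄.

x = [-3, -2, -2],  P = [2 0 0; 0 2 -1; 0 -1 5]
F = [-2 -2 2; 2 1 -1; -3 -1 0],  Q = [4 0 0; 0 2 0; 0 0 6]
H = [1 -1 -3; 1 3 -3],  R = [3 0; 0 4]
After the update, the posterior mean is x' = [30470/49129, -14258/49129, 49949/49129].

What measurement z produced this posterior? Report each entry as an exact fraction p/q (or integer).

z = [-2, -3]

x̄ = F·x = [6, -6, 11]
P̄ = F·P·Fᵀ + Q = [48 -26 18; -26 19 -15; 18 -15 26]
S = H·P̄·Hᵀ + R = [158 155; 155 463]
K = P̄·Hᵀ·S⁻¹ = [22280/49129 -16372/49129; -11780/49129 12008/49129; -4560/49129 -9615/49129]
x' − x̄ = [-264304/49129, 280516/49129, -490470/49129] = K·y
y = (KᵀK)⁻¹·Kᵀ·(x' − x̄) = [19, 42]
z = y + H·x̄ = [19, 42] + [-21, -45] = [-2, -3]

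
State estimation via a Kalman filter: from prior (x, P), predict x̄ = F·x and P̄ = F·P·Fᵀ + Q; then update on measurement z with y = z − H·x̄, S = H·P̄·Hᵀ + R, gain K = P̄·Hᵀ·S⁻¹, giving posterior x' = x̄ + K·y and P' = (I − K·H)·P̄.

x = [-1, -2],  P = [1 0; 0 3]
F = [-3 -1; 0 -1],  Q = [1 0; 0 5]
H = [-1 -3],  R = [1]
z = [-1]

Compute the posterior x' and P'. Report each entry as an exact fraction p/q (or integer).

x' = [75/26, -31/52]
P' = [217/26 -141/52; -141/52 103/104]

x̄ = F·x = [5, 2]
P̄ = F·P·Fᵀ + Q = [13 3; 3 8]
y = z − H·x̄ = [10]
S = H·P̄·Hᵀ + R = [104]
K = P̄·Hᵀ·S⁻¹ = [-11/52; -27/104]
x' = x̄ + K·y = [75/26, -31/52]
P' = (I − K·H)·P̄ = [217/26 -141/52; -141/52 103/104]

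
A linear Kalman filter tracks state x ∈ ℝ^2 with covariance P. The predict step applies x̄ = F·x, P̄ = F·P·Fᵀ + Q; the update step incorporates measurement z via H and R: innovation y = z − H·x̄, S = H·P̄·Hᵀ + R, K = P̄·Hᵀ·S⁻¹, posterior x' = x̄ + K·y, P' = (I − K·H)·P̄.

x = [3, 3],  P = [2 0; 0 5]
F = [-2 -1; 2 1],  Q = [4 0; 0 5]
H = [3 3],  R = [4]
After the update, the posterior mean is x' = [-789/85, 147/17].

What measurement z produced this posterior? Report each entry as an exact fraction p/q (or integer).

z = [-2]

x̄ = F·x = [-9, 9]
P̄ = F·P·Fᵀ + Q = [17 -13; -13 18]
S = H·P̄·Hᵀ + R = [85]
K = P̄·Hᵀ·S⁻¹ = [12/85; 3/17]
x' − x̄ = [-24/85, -6/17] = K·y
y = (KᵀK)⁻¹·Kᵀ·(x' − x̄) = [-2]
z = y + H·x̄ = [-2] + [0] = [-2]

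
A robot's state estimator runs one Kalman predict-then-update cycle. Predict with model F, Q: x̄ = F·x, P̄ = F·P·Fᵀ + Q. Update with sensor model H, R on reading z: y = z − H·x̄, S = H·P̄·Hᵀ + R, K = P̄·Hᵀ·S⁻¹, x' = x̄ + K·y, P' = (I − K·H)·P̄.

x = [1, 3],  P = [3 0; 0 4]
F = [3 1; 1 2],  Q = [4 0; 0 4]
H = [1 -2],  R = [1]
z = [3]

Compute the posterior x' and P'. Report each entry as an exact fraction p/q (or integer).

x̄ = F·x = [6, 7]
P̄ = F·P·Fᵀ + Q = [35 17; 17 23]
y = z − H·x̄ = [11]
S = H·P̄·Hᵀ + R = [60]
K = P̄·Hᵀ·S⁻¹ = [1/60; -29/60]
x' = x̄ + K·y = [371/60, 101/60]
P' = (I − K·H)·P̄ = [2099/60 1049/60; 1049/60 539/60]

x' = [371/60, 101/60]
P' = [2099/60 1049/60; 1049/60 539/60]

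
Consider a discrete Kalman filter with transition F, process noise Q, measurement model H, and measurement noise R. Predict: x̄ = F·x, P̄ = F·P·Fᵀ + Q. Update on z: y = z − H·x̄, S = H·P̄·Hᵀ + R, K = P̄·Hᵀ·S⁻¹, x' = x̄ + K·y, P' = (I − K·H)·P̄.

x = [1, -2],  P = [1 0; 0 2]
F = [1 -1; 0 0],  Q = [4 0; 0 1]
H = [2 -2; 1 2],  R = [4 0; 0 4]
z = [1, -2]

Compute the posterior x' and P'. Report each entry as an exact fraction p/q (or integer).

x' = [3/22, -21/44]
P' = [42/55 7/55; 7/55 39/110]

x̄ = F·x = [3, 0]
P̄ = F·P·Fᵀ + Q = [7 0; 0 1]
y = z − H·x̄ = [-5, -5]
S = H·P̄·Hᵀ + R = [36 10; 10 15]
K = P̄·Hᵀ·S⁻¹ = [7/22 14/55; -5/44 23/110]
x' = x̄ + K·y = [3/22, -21/44]
P' = (I − K·H)·P̄ = [42/55 7/55; 7/55 39/110]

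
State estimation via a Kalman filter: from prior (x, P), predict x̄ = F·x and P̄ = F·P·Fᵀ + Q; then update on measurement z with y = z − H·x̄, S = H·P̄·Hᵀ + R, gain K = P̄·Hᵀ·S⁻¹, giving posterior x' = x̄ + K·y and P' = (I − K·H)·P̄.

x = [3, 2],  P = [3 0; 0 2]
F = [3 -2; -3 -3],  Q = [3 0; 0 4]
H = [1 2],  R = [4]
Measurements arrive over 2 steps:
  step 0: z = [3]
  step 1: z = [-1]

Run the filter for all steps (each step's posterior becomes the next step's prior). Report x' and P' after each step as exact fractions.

step 0: x̄ = F·x = [5, -15]
step 0: P̄ = F·P·Fᵀ + Q = [38 -15; -15 49]
step 0: y = z − H·x̄ = [28]
step 0: S = H·P̄·Hᵀ + R = [178]
step 0: K = P̄·Hᵀ·S⁻¹ = [4/89; 83/178]
step 0: x' = x̄ + K·y = [557/89, -173/89]
step 0: P' = (I − K·H)·P̄ = [3350/89 -1667/89; -1667/89 1833/178]
step 1: x̄ = F·x = [2017/89, -1152/89]
step 1: P̄ = F·P·Fᵀ + Q = [54087/89 -19650/89; -19650/89 17497/178]
step 1: y = z − H·x̄ = [198/89]
step 1: S = H·P̄·Hᵀ + R = [10837/89]
step 1: K = P̄·Hᵀ·S⁻¹ = [14787/10837; -2153/10837]
step 1: x' = x̄ + K·y = [278495/10837, -145062/10837]
step 1: P' = (I − K·H)·P̄ = [4129050/10837 -2034951/10837; -2034951/10837 2026339/21674]

step 0: x' = [557/89, -173/89], P' = [3350/89 -1667/89; -1667/89 1833/178]
step 1: x' = [278495/10837, -145062/10837], P' = [4129050/10837 -2034951/10837; -2034951/10837 2026339/21674]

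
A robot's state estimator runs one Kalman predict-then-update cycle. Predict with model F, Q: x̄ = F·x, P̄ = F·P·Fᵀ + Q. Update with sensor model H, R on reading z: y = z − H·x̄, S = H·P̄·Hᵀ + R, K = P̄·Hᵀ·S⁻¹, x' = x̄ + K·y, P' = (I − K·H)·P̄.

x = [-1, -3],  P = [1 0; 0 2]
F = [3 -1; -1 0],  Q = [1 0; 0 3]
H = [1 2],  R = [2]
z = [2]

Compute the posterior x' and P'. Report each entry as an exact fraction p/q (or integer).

x̄ = F·x = [0, 1]
P̄ = F·P·Fᵀ + Q = [12 -3; -3 4]
y = z − H·x̄ = [0]
S = H·P̄·Hᵀ + R = [18]
K = P̄·Hᵀ·S⁻¹ = [1/3; 5/18]
x' = x̄ + K·y = [0, 1]
P' = (I − K·H)·P̄ = [10 -14/3; -14/3 47/18]

x' = [0, 1]
P' = [10 -14/3; -14/3 47/18]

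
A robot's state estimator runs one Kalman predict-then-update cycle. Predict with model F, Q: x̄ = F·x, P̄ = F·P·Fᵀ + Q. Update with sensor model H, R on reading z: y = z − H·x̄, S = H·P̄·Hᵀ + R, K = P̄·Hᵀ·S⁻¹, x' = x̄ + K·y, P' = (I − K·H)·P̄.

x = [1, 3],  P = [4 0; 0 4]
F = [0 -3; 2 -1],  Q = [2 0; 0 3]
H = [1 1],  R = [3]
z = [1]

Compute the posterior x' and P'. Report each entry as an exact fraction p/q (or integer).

x' = [-11/4, 27/8]
P' = [211/22 -347/44; -347/44 799/88]

x̄ = F·x = [-9, -1]
P̄ = F·P·Fᵀ + Q = [38 12; 12 23]
y = z − H·x̄ = [11]
S = H·P̄·Hᵀ + R = [88]
K = P̄·Hᵀ·S⁻¹ = [25/44; 35/88]
x' = x̄ + K·y = [-11/4, 27/8]
P' = (I − K·H)·P̄ = [211/22 -347/44; -347/44 799/88]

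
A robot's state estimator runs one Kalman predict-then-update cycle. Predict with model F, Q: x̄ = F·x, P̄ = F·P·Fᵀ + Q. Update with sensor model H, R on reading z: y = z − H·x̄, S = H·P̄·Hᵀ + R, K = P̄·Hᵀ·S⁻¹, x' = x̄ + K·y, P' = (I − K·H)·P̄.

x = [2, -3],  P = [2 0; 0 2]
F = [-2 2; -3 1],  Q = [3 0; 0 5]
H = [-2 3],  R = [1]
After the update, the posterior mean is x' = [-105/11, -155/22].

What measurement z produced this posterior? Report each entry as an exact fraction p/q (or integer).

x̄ = F·x = [-10, -9]
P̄ = F·P·Fᵀ + Q = [19 16; 16 25]
S = H·P̄·Hᵀ + R = [110]
K = P̄·Hᵀ·S⁻¹ = [1/11; 43/110]
x' − x̄ = [5/11, 43/22] = K·y
y = (KᵀK)⁻¹·Kᵀ·(x' − x̄) = [5]
z = y + H·x̄ = [5] + [-7] = [-2]

z = [-2]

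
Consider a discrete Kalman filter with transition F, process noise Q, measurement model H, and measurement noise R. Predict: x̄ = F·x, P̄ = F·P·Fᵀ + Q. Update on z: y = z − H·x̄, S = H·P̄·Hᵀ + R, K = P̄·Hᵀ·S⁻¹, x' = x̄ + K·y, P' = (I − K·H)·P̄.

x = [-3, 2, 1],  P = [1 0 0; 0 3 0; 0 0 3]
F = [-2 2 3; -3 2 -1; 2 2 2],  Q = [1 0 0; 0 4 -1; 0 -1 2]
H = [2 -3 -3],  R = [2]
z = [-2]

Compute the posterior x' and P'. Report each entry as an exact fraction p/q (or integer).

x' = [1635/131, 1320/131, -140/131]
P' = [11239/262 1287/262 6217/262; 1287/262 3367/262 -2467/262; 6217/262 -2467/262 6635/262]

x̄ = F·x = [13, 12, 0]
P̄ = F·P·Fᵀ + Q = [44 9 26; 9 28 -1; 26 -1 30]
y = z − H·x̄ = [8]
S = H·P̄·Hᵀ + R = [262]
K = P̄·Hᵀ·S⁻¹ = [-17/262; -63/262; -35/262]
x' = x̄ + K·y = [1635/131, 1320/131, -140/131]
P' = (I − K·H)·P̄ = [11239/262 1287/262 6217/262; 1287/262 3367/262 -2467/262; 6217/262 -2467/262 6635/262]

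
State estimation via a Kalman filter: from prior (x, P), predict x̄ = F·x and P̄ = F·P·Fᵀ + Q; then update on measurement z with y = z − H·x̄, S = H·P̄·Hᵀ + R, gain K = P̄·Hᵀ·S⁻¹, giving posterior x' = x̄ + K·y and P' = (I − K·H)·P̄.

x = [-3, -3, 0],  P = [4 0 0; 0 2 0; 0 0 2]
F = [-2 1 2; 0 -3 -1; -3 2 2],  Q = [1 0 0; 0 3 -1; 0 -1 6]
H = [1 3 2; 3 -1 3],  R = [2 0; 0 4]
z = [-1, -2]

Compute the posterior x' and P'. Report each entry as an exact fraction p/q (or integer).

x̄ = F·x = [3, 9, 3]
P̄ = F·P·Fᵀ + Q = [27 -10 36; -10 23 -17; 36 -17 58]
y = z − H·x̄ = [-37, -11]
S = H·P̄·Hᵀ + R = [348 485; 485 1602]
K = P̄·Hᵀ·S⁻¹ = [14023/322271 35787/322271; 90490/322271 -48317/322271; 16787/322271 55067/322271]
x' = x̄ + K·y = [54305/322271, 83796/322271, -260043/322271]
P' = (I − K·H)·P̄ = [612117/322271 148563/322271 -514880/322271; 148563/322271 125015/322271 -171314/322271; -514880/322271 -171314/322271 531198/322271]

x' = [54305/322271, 83796/322271, -260043/322271]
P' = [612117/322271 148563/322271 -514880/322271; 148563/322271 125015/322271 -171314/322271; -514880/322271 -171314/322271 531198/322271]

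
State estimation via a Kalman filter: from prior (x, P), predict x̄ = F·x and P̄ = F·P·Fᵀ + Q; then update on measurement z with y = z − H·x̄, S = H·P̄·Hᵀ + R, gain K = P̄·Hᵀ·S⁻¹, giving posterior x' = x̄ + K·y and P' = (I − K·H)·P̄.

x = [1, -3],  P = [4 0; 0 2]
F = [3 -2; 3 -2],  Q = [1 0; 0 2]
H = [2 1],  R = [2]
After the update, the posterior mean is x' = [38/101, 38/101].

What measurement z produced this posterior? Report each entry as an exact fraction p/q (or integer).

x̄ = F·x = [9, 9]
P̄ = F·P·Fᵀ + Q = [45 44; 44 46]
S = H·P̄·Hᵀ + R = [404]
K = P̄·Hᵀ·S⁻¹ = [67/202; 67/202]
x' − x̄ = [-871/101, -871/101] = K·y
y = (KᵀK)⁻¹·Kᵀ·(x' − x̄) = [-26]
z = y + H·x̄ = [-26] + [27] = [1]

z = [1]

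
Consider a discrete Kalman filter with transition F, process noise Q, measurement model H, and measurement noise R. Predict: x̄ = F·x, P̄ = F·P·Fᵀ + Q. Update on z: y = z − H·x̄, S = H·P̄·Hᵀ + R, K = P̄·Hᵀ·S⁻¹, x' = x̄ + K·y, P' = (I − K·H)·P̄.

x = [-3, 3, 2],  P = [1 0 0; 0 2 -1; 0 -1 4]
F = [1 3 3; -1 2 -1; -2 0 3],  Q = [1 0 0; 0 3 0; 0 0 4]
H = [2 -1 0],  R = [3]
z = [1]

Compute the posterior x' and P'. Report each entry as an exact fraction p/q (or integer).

x' = [1012/191, 1785/191, 1236/191]
P' = [858/191 1476/191 -505/191; 1476/191 3036/191 -1208/191; -505/191 -1208/191 4048/191]

x̄ = F·x = [12, 7, 12]
P̄ = F·P·Fᵀ + Q = [38 -4 25; -4 20 -16; 25 -16 44]
y = z − H·x̄ = [-16]
S = H·P̄·Hᵀ + R = [191]
K = P̄·Hᵀ·S⁻¹ = [80/191; -28/191; 66/191]
x' = x̄ + K·y = [1012/191, 1785/191, 1236/191]
P' = (I − K·H)·P̄ = [858/191 1476/191 -505/191; 1476/191 3036/191 -1208/191; -505/191 -1208/191 4048/191]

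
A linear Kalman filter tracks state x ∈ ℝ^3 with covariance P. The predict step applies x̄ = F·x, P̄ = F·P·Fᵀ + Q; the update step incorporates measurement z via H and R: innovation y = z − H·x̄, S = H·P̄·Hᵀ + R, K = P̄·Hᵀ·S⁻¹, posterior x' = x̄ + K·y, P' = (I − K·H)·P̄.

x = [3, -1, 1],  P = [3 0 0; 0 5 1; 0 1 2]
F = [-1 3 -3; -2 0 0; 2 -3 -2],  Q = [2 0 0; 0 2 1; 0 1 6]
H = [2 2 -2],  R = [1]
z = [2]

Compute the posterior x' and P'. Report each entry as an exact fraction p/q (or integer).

x' = [-653/1013, -3226/1013, -4869/1013]
P' = [16794/1013 -5330/1013 11372/1013; -5330/1013 10338/1013 4977/1013; 11372/1013 4977/1013 16479/1013]

x̄ = F·x = [-9, -6, 7]
P̄ = F·P·Fᵀ + Q = [50 6 -36; 6 14 -11; -36 -11 83]
y = z − H·x̄ = [46]
S = H·P̄·Hᵀ + R = [1013]
K = P̄·Hᵀ·S⁻¹ = [184/1013; 62/1013; -260/1013]
x' = x̄ + K·y = [-653/1013, -3226/1013, -4869/1013]
P' = (I − K·H)·P̄ = [16794/1013 -5330/1013 11372/1013; -5330/1013 10338/1013 4977/1013; 11372/1013 4977/1013 16479/1013]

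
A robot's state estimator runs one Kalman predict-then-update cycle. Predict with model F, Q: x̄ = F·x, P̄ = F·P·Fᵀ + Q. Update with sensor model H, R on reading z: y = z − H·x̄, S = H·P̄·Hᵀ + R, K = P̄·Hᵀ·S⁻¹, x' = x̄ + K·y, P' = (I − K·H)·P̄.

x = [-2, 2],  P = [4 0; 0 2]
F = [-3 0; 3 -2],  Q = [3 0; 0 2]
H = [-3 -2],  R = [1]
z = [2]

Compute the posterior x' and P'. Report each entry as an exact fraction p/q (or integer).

x' = [6, -10]
P' = [2031/104 -378/13; -378/13 566/13]

x̄ = F·x = [6, -10]
P̄ = F·P·Fᵀ + Q = [39 -36; -36 46]
y = z − H·x̄ = [0]
S = H·P̄·Hᵀ + R = [104]
K = P̄·Hᵀ·S⁻¹ = [-45/104; 2/13]
x' = x̄ + K·y = [6, -10]
P' = (I − K·H)·P̄ = [2031/104 -378/13; -378/13 566/13]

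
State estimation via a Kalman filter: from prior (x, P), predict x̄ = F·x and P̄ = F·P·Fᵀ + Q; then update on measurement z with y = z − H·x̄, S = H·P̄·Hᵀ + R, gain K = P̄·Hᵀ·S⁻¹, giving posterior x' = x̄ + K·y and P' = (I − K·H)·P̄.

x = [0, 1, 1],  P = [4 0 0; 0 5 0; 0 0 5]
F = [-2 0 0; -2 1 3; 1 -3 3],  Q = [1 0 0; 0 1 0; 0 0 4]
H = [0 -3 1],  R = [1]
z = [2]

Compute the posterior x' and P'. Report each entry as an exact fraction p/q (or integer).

x' = [-392/285, -113/285, 224/285]
P' = [3277/285 -452/285 -1384/285; -452/285 6149/570 9134/285; -1384/285 9134/285 27418/285]

x̄ = F·x = [0, 4, 0]
P̄ = F·P·Fᵀ + Q = [17 16 -8; 16 67 22; -8 22 98]
y = z − H·x̄ = [14]
S = H·P̄·Hᵀ + R = [570]
K = P̄·Hᵀ·S⁻¹ = [-28/285; -179/570; 16/285]
x' = x̄ + K·y = [-392/285, -113/285, 224/285]
P' = (I − K·H)·P̄ = [3277/285 -452/285 -1384/285; -452/285 6149/570 9134/285; -1384/285 9134/285 27418/285]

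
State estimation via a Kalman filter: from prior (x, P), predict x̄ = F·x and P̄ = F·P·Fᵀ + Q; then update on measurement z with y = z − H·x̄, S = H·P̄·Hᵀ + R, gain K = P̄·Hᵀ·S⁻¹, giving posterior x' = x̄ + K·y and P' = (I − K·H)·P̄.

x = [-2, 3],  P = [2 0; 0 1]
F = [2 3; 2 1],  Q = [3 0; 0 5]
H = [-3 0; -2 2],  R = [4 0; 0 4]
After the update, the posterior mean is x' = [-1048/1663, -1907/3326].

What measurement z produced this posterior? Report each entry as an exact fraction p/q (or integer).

z = [2, 1]

x̄ = F·x = [5, -1]
P̄ = F·P·Fᵀ + Q = [20 11; 11 14]
S = H·P̄·Hᵀ + R = [184 54; 54 52]
K = P̄·Hᵀ·S⁻¹ = [-537/1663 -18/1663; -510/1663 1443/3326]
x' − x̄ = [-9363/1663, 1419/3326] = K·y
y = (KᵀK)⁻¹·Kᵀ·(x' − x̄) = [17, 13]
z = y + H·x̄ = [17, 13] + [-15, -12] = [2, 1]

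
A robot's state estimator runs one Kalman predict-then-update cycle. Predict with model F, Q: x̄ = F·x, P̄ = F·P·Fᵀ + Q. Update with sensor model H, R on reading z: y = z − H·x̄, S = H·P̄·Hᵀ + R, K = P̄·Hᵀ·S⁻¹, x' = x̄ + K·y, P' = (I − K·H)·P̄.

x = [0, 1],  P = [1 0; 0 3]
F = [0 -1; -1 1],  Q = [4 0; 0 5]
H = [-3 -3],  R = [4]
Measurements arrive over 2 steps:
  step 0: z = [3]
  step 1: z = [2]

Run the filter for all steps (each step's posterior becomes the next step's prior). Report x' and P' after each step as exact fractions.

step 0: x' = [-65/47, 20/47], P' = [257/47 -249/47; -249/47 261/47]
step 1: x' = [-1559/6308, -119/332], P' = [59549/6308 -3147/332; -3147/332 3303/332]

step 0: x̄ = F·x = [-1, 1]
step 0: P̄ = F·P·Fᵀ + Q = [7 -3; -3 9]
step 0: y = z − H·x̄ = [3]
step 0: S = H·P̄·Hᵀ + R = [94]
step 0: K = P̄·Hᵀ·S⁻¹ = [-6/47; -9/47]
step 0: x' = x̄ + K·y = [-65/47, 20/47]
step 0: P' = (I − K·H)·P̄ = [257/47 -249/47; -249/47 261/47]
step 1: x̄ = F·x = [-20/47, 85/47]
step 1: P̄ = F·P·Fᵀ + Q = [449/47 -510/47; -510/47 1251/47]
step 1: y = z − H·x̄ = [289/47]
step 1: S = H·P̄·Hᵀ + R = [6308/47]
step 1: K = P̄·Hᵀ·S⁻¹ = [183/6308; -117/332]
step 1: x' = x̄ + K·y = [-1559/6308, -119/332]
step 1: P' = (I − K·H)·P̄ = [59549/6308 -3147/332; -3147/332 3303/332]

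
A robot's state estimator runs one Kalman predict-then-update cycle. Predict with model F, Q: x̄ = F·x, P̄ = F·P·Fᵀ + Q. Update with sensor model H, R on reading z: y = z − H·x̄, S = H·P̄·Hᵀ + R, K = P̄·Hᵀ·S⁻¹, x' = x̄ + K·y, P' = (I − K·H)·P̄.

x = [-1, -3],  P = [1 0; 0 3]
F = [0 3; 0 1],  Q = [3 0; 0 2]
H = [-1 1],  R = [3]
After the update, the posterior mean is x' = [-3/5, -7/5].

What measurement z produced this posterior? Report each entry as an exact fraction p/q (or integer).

x̄ = F·x = [-9, -3]
P̄ = F·P·Fᵀ + Q = [30 9; 9 5]
S = H·P̄·Hᵀ + R = [20]
K = P̄·Hᵀ·S⁻¹ = [-21/20; -1/5]
x' − x̄ = [42/5, 8/5] = K·y
y = (KᵀK)⁻¹·Kᵀ·(x' − x̄) = [-8]
z = y + H·x̄ = [-8] + [6] = [-2]

z = [-2]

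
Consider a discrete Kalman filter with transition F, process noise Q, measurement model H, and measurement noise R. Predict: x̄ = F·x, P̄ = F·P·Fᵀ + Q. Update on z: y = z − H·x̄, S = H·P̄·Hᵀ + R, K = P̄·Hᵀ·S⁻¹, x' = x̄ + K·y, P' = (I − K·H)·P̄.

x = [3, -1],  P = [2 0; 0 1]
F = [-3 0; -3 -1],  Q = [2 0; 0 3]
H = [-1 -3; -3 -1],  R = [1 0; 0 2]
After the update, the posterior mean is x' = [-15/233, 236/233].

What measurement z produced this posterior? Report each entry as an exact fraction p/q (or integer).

x̄ = F·x = [-9, -8]
P̄ = F·P·Fᵀ + Q = [20 18; 18 22]
S = H·P̄·Hᵀ + R = [327 306; 306 312]
K = P̄·Hᵀ·S⁻¹ = [65/699 -159/466; -82/233 71/699]
x' − x̄ = [2082/233, 2100/233] = K·y
y = (KᵀK)⁻¹·Kᵀ·(x' − x̄) = [-36, -36]
z = y + H·x̄ = [-36, -36] + [33, 35] = [-3, -1]

z = [-3, -1]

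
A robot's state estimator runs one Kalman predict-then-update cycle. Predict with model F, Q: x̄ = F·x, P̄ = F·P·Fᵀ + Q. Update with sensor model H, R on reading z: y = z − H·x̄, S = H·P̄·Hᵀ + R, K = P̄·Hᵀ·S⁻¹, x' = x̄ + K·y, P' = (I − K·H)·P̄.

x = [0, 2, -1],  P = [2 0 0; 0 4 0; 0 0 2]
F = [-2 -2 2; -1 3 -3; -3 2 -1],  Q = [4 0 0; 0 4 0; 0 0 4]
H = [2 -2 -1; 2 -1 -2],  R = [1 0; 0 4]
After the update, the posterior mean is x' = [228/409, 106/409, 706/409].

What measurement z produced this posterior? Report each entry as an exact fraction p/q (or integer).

z = [-1, -3]

x̄ = F·x = [-6, 9, 5]
P̄ = F·P·Fᵀ + Q = [36 -32 -8; -32 60 36; -8 36 40]
S = H·P̄·Hᵀ + R = [857 764; 764 704]
K = P̄·Hᵀ·S⁻¹ = [202/409 -299/818; -107/409 9/1636; 671/1227 -3833/4908]
x' − x̄ = [2682/409, -3575/409, -1339/409] = K·y
y = (KᵀK)⁻¹·Kᵀ·(x' − x̄) = [34, 28]
z = y + H·x̄ = [34, 28] + [-35, -31] = [-1, -3]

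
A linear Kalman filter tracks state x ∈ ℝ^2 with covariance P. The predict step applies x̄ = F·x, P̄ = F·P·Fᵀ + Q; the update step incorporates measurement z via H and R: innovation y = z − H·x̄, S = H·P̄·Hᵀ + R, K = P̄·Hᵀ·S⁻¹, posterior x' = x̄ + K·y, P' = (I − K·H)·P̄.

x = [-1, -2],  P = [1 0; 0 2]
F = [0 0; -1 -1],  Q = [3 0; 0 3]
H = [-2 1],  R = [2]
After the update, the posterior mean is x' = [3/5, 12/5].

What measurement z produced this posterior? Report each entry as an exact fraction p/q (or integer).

z = [1]

x̄ = F·x = [0, 3]
P̄ = F·P·Fᵀ + Q = [3 0; 0 6]
S = H·P̄·Hᵀ + R = [20]
K = P̄·Hᵀ·S⁻¹ = [-3/10; 3/10]
x' − x̄ = [3/5, -3/5] = K·y
y = (KᵀK)⁻¹·Kᵀ·(x' − x̄) = [-2]
z = y + H·x̄ = [-2] + [3] = [1]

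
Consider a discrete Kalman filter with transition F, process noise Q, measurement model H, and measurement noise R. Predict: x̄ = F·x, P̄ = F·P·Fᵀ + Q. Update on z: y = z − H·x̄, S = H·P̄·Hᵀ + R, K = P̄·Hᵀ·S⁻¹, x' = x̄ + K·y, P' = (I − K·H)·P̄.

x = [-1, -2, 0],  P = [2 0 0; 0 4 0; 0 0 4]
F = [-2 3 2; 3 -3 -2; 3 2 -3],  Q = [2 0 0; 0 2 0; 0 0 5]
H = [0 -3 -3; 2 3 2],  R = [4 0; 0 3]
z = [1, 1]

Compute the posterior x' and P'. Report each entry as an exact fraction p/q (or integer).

x̄ = F·x = [-4, 3, -7]
P̄ = F·P·Fᵀ + Q = [62 -64 -12; -64 72 18; -12 18 75]
y = z − H·x̄ = [-11, 14]
S = H·P̄·Hᵀ + R = [1651 -912; -912 551]
K = P̄·Hᵀ·S⁻¹ = [2196/4103 56044/77957; -1878/4103 -41516/77957; 549/4103 42732/77957]
x' = x̄ + K·y = [13824/77957, 45149/77957, -62192/77957]
P' = (I − K·H)·P̄ = [476310/77957 -673224/77957 617592/77957; -673224/77957 1126748/77957 -1079172/77957; 617592/77957 -1079172/77957 1065264/77957]

x' = [13824/77957, 45149/77957, -62192/77957]
P' = [476310/77957 -673224/77957 617592/77957; -673224/77957 1126748/77957 -1079172/77957; 617592/77957 -1079172/77957 1065264/77957]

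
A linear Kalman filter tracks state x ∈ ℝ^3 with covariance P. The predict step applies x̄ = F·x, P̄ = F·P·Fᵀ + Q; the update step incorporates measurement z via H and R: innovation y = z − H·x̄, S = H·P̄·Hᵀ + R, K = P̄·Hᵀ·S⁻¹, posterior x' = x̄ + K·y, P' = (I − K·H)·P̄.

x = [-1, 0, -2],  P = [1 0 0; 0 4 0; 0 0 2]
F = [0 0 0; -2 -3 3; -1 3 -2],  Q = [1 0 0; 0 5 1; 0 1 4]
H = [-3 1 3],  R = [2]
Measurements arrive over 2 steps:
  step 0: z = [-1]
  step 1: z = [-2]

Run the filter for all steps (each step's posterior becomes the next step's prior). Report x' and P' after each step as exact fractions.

step 0: x̄ = F·x = [0, -4, 5]
step 0: P̄ = F·P·Fᵀ + Q = [1 0 0; 0 63 -45; 0 -45 49]
step 0: y = z − H·x̄ = [-12]
step 0: S = H·P̄·Hᵀ + R = [245]
step 0: K = P̄·Hᵀ·S⁻¹ = [-3/245; -72/245; 102/245]
step 0: x' = x̄ + K·y = [36/245, -116/245, 1/245]
step 0: P' = (I − K·H)·P̄ = [236/245 -216/245 306/245; -216/245 10251/245 -3681/245; 306/245 -3681/245 1601/245]
step 1: x̄ = F·x = [0, 279/245, -386/245]
step 1: P̄ = F·P·Fᵀ + Q = [1 0 0; 0 168831/245 -155409/245; 0 -155409/245 146571/245]
step 1: y = z − H·x̄ = [389/245]
step 1: S = H·P̄·Hᵀ + R = [558211/245]
step 1: K = P̄·Hᵀ·S⁻¹ = [-735/558211; -297396/558211; 284304/558211]
step 1: x' = x̄ + K·y = [-1167/558211, 163485/558211, -428062/558211]
step 1: P' = (I − K·H)·P̄ = [556006/558211 -892188/558211 852912/558211; -892188/558211 23669145/558211 -8980167/558211; 852912/558211 -8980167/558211 4035837/558211]

step 0: x' = [36/245, -116/245, 1/245], P' = [236/245 -216/245 306/245; -216/245 10251/245 -3681/245; 306/245 -3681/245 1601/245]
step 1: x' = [-1167/558211, 163485/558211, -428062/558211], P' = [556006/558211 -892188/558211 852912/558211; -892188/558211 23669145/558211 -8980167/558211; 852912/558211 -8980167/558211 4035837/558211]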